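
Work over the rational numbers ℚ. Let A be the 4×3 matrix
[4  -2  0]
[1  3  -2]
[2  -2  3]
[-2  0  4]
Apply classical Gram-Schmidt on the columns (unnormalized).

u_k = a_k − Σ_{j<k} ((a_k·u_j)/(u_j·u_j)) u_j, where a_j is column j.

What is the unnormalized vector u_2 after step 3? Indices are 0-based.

u_2 = (4/43, 62/43, 89/43, 128/43)

Step 1: u_0 = a_0 = (4, 1, 2, -2).
Step 2: u_1 = a_1 − (-9/25)·u_0 = (-14/25, 84/25, -32/25, -18/25).
Step 3: u_2 = a_2 − (-4/25)·u_0 − (-42/43)·u_1 = (4/43, 62/43, 89/43, 128/43).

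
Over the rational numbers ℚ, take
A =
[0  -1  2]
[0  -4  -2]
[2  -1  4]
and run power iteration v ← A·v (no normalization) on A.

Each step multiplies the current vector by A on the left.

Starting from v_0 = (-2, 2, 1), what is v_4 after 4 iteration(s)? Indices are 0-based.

v_4 = (132, 768, 4)

v_0 = (-2, 2, 1).
v_1 = A·v_0 = (0, -10, -2).
v_2 = A·v_1 = (6, 44, 2).
v_3 = A·v_2 = (-40, -180, -24).
v_4 = A·v_3 = (132, 768, 4).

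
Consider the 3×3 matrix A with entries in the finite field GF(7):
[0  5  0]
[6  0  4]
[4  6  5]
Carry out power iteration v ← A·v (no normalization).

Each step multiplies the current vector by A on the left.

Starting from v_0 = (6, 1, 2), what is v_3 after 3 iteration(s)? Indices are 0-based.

v_0 = (6, 1, 2).
v_1 = A·v_0 = (5, 2, 5).
v_2 = A·v_1 = (3, 1, 1).
v_3 = A·v_2 = (5, 1, 2).

v_3 = (5, 1, 2)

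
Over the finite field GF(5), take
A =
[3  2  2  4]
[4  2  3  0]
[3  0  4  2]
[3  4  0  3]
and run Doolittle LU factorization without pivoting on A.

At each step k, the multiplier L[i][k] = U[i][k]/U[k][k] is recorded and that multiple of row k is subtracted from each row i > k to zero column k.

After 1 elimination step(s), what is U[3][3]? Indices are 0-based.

k=0: U[0][0]=3
  eliminate (1,0): mult=3, new row 1: (0, 1, 2, 3); set L[1][0]=3
  eliminate (2,0): mult=1, new row 2: (0, 3, 2, 3); set L[2][0]=1
  eliminate (3,0): mult=1, new row 3: (0, 2, 3, 4); set L[3][0]=1

U[3][3] = 4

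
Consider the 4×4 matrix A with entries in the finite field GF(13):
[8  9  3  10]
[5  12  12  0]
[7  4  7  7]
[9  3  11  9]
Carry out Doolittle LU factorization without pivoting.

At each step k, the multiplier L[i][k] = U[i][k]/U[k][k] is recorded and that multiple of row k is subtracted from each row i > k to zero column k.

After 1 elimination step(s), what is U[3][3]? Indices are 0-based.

k=0: U[0][0]=8
  eliminate (1,0): mult=12, new row 1: (0, 8, 2, 10); set L[1][0]=12
  eliminate (2,0): mult=9, new row 2: (0, 1, 6, 8); set L[2][0]=9
  eliminate (3,0): mult=6, new row 3: (0, 1, 6, 1); set L[3][0]=6

U[3][3] = 1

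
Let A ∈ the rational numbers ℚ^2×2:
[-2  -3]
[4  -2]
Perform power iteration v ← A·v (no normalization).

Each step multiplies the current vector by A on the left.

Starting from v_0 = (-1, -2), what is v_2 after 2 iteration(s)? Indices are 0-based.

v_2 = (-16, 32)

v_0 = (-1, -2).
v_1 = A·v_0 = (8, 0).
v_2 = A·v_1 = (-16, 32).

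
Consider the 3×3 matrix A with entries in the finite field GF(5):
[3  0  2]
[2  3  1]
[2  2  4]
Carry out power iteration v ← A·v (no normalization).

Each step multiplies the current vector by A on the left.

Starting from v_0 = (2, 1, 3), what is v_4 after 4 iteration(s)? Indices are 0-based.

v_4 = (3, 1, 1)

v_0 = (2, 1, 3).
v_1 = A·v_0 = (2, 0, 3).
v_2 = A·v_1 = (2, 2, 1).
v_3 = A·v_2 = (3, 1, 2).
v_4 = A·v_3 = (3, 1, 1).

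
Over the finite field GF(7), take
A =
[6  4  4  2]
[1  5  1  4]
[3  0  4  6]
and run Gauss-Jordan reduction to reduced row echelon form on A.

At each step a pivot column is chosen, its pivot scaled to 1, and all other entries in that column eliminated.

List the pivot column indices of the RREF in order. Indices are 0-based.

[1] R0 /= 6  ⇒  (1, 3, 3, 5)
     R1 -= 1·R0  ⇒  (0, 2, 5, 6)
     R2 -= 3·R0  ⇒  (0, 5, 2, 5)
[2] R1 /= 2  ⇒  (0, 1, 6, 3)
     R0 -= 3·R1  ⇒  (1, 0, 6, 3)
     R2 -= 5·R1  ⇒  (0, 0, 0, 4)
column 2 empty below row 2
[3] R2 /= 4  ⇒  (0, 0, 0, 1)
     R0 -= 3·R2  ⇒  (1, 0, 6, 0)
     R1 -= 3·R2  ⇒  (0, 1, 6, 0)

pivot columns: 0, 1, 3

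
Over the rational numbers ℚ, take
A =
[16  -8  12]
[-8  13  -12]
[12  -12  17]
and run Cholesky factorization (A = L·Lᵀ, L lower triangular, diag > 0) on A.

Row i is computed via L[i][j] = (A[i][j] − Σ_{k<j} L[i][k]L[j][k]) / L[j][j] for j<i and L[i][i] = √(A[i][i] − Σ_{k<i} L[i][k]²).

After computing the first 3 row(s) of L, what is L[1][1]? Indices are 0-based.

Step 1: L[0][0] = √(16) = 4.
  L[1][0] = (-8) / L[0][0] = -2.
Step 2: L[1][1] = √(9) = 3.
  L[2][0] = (12) / L[0][0] = 3.
  L[2][1] = (-6) / L[1][1] = -2.
Step 3: L[2][2] = √(4) = 2.

L[1][1] = 3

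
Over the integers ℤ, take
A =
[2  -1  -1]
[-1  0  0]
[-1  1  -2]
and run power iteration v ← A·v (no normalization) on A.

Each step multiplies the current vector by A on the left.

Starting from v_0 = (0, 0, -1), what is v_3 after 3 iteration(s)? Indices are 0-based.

v_0 = (0, 0, -1).
v_1 = A·v_0 = (1, 0, 2).
v_2 = A·v_1 = (0, -1, -5).
v_3 = A·v_2 = (6, 0, 9).

v_3 = (6, 0, 9)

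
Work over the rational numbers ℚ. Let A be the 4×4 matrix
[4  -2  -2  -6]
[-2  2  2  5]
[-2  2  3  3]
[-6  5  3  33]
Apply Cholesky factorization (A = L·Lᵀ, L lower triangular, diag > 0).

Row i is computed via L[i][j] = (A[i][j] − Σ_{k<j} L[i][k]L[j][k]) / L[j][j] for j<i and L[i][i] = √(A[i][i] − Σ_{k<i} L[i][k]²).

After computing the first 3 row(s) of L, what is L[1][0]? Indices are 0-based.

L[1][0] = -1

Step 1: L[0][0] = √(4) = 2.
  L[1][0] = (-2) / L[0][0] = -1.
Step 2: L[1][1] = √(1) = 1.
  L[2][0] = (-2) / L[0][0] = -1.
  L[2][1] = (1) / L[1][1] = 1.
Step 3: L[2][2] = √(1) = 1.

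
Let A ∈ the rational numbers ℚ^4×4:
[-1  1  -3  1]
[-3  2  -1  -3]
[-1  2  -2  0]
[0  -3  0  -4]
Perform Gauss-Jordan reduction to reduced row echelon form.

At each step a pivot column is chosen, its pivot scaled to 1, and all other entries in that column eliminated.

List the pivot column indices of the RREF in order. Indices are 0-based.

pivot columns: 0, 1, 2, 3

[1] R0 /= -1  ⇒  (1, -1, 3, -1)
     R1 -= -3·R0  ⇒  (0, -1, 8, -6)
     R2 -= -1·R0  ⇒  (0, 1, 1, -1)
[2] R1 /= -1  ⇒  (0, 1, -8, 6)
     R0 -= -1·R1  ⇒  (1, 0, -5, 5)
     R2 -= 1·R1  ⇒  (0, 0, 9, -7)
     R3 -= -3·R1  ⇒  (0, 0, -24, 14)
[3] R2 /= 9  ⇒  (0, 0, 1, -7/9)
     R0 -= -5·R2  ⇒  (1, 0, 0, 10/9)
     R1 -= -8·R2  ⇒  (0, 1, 0, -2/9)
     R3 -= -24·R2  ⇒  (0, 0, 0, -14/3)
[4] R3 /= -14/3  ⇒  (0, 0, 0, 1)
     R0 -= 10/9·R3  ⇒  (1, 0, 0, 0)
     R1 -= -2/9·R3  ⇒  (0, 1, 0, 0)
     R2 -= -7/9·R3  ⇒  (0, 0, 1, 0)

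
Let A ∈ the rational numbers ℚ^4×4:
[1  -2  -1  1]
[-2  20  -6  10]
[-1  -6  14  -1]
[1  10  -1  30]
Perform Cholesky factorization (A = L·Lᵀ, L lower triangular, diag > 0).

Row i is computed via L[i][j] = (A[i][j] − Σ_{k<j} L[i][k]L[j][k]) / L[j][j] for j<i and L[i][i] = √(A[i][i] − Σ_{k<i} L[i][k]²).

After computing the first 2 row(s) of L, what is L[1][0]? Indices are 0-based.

Step 1: L[0][0] = √(1) = 1.
  L[1][0] = (-2) / L[0][0] = -2.
Step 2: L[1][1] = √(16) = 4.

L[1][0] = -2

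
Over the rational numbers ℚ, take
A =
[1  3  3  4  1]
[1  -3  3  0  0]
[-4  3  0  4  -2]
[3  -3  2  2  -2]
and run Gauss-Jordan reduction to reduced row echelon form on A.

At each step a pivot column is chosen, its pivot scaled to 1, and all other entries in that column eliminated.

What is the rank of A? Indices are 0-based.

[1] R0 /= 1  ⇒  (1, 3, 3, 4, 1)
     R1 -= 1·R0  ⇒  (0, -6, 0, -4, -1)
     R2 -= -4·R0  ⇒  (0, 15, 12, 20, 2)
     R3 -= 3·R0  ⇒  (0, -12, -7, -10, -5)
[2] R1 /= -6  ⇒  (0, 1, 0, 2/3, 1/6)
     R0 -= 3·R1  ⇒  (1, 0, 3, 2, 1/2)
     R2 -= 15·R1  ⇒  (0, 0, 12, 10, -1/2)
     R3 -= -12·R1  ⇒  (0, 0, -7, -2, -3)
[3] R2 /= 12  ⇒  (0, 0, 1, 5/6, -1/24)
     R0 -= 3·R2  ⇒  (1, 0, 0, -1/2, 5/8)
     R3 -= -7·R2  ⇒  (0, 0, 0, 23/6, -79/24)
[4] R3 /= 23/6  ⇒  (0, 0, 0, 1, -79/92)
     R0 -= -1/2·R3  ⇒  (1, 0, 0, 0, 9/46)
     R1 -= 2/3·R3  ⇒  (0, 1, 0, 0, 17/23)
     R2 -= 5/6·R3  ⇒  (0, 0, 1, 0, 31/46)

rank = 4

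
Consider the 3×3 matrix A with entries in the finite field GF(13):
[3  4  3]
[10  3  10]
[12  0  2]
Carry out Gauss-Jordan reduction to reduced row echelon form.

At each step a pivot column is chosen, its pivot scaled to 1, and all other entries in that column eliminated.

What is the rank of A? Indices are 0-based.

step 1: normalize row 0 (÷3) = (1, 10, 1)
  row 1: subtract 10×row0 = (0, 7, 0)
  row 2: subtract 12×row0 = (0, 10, 3)
step 2: normalize row 1 (÷7) = (0, 1, 0)
  row 0: subtract 10×row1 = (1, 0, 1)
  row 2: subtract 10×row1 = (0, 0, 3)
step 3: normalize row 2 (÷3) = (0, 0, 1)
  row 0: subtract 1×row2 = (1, 0, 0)

rank = 3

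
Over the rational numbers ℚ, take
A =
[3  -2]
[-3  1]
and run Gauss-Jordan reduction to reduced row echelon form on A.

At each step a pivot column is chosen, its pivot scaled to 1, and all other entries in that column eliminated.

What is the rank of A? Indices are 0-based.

step 1: normalize row 0 (÷3) = (1, -2/3)
  row 1: subtract -3×row0 = (0, -1)
step 2: normalize row 1 (÷-1) = (0, 1)
  row 0: subtract -2/3×row1 = (1, 0)

rank = 2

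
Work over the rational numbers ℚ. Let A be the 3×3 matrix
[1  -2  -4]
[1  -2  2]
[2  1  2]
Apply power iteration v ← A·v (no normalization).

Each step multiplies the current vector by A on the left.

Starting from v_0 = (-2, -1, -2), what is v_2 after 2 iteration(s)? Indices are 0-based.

v_2 = (52, -2, -6)

v_0 = (-2, -1, -2).
v_1 = A·v_0 = (8, -4, -9).
v_2 = A·v_1 = (52, -2, -6).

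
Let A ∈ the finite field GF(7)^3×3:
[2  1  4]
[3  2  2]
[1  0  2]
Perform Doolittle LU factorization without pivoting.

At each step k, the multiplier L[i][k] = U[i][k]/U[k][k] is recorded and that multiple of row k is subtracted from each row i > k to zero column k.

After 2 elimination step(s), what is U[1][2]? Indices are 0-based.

Step 1: pivot at (0,0) is 2.
  row1 ← row1 − (5)·row0  ⇒  L[1][0]=5, U row1=(0, 4, 3)
  row2 ← row2 − (4)·row0  ⇒  L[2][0]=4, U row2=(0, 3, 0)
Step 2: pivot at (1,1) is 4.
  row2 ← row2 − (6)·row1  ⇒  L[2][1]=6, U row2=(0, 0, 3)

U[1][2] = 3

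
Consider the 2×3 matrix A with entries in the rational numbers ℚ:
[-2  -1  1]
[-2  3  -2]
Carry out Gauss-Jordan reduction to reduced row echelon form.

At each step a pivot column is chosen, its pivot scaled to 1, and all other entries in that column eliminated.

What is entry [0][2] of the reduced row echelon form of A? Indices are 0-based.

M[0][2] = -1/8

pivot(0,0)=-2: scale R0 → (1, 1/2, -1/2)
  clear (1,0): R1 −= (-2)R0 → (0, 4, -3)
pivot(1,1)=4: scale R1 → (0, 1, -3/4)
  clear (0,1): R0 −= (1/2)R1 → (1, 0, -1/8)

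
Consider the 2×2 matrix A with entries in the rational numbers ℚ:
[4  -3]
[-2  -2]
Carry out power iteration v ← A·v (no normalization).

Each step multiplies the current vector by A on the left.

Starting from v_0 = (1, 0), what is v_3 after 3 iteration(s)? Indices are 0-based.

v_3 = (100, -36)

v_0 = (1, 0).
v_1 = A·v_0 = (4, -2).
v_2 = A·v_1 = (22, -4).
v_3 = A·v_2 = (100, -36).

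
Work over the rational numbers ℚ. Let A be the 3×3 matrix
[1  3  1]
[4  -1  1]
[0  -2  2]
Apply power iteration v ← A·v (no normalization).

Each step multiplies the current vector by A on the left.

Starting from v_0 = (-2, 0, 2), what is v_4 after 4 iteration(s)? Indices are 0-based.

v_4 = (-82, 210, 132)

v_0 = (-2, 0, 2).
v_1 = A·v_0 = (0, -6, 4).
v_2 = A·v_1 = (-14, 10, 20).
v_3 = A·v_2 = (36, -46, 20).
v_4 = A·v_3 = (-82, 210, 132).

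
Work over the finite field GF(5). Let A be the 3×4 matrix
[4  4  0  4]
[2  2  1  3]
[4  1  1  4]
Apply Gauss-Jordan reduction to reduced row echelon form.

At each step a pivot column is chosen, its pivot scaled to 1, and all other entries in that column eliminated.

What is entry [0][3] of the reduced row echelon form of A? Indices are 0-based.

[1] R0 /= 4  ⇒  (1, 1, 0, 1)
     R1 -= 2·R0  ⇒  (0, 0, 1, 1)
     R2 -= 4·R0  ⇒  (0, 2, 1, 0)
[2] R1 <-> R2
[2] R1 /= 2  ⇒  (0, 1, 3, 0)
     R0 -= 1·R1  ⇒  (1, 0, 2, 1)
[3] R2 /= 1  ⇒  (0, 0, 1, 1)
     R0 -= 2·R2  ⇒  (1, 0, 0, 4)
     R1 -= 3·R2  ⇒  (0, 1, 0, 2)

M[0][3] = 4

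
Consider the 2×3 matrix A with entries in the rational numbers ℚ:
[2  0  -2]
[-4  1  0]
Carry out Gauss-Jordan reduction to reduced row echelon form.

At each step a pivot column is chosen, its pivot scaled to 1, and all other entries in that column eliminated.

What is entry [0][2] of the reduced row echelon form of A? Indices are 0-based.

[1] R0 /= 2  ⇒  (1, 0, -1)
     R1 -= -4·R0  ⇒  (0, 1, -4)
[2] R1 /= 1  ⇒  (0, 1, -4)

M[0][2] = -1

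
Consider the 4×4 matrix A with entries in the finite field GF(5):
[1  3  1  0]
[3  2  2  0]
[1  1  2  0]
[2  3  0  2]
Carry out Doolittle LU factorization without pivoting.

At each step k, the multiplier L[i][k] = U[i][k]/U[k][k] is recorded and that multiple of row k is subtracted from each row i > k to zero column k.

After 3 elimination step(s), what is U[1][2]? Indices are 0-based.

Step 1: pivot at (0,0) is 1.
  row1 ← row1 − (3)·row0  ⇒  L[1][0]=3, U row1=(0, 3, 4, 0)
  row2 ← row2 − (1)·row0  ⇒  L[2][0]=1, U row2=(0, 3, 1, 0)
  row3 ← row3 − (2)·row0  ⇒  L[3][0]=2, U row3=(0, 2, 3, 2)
Step 2: pivot at (1,1) is 3.
  row2 ← row2 − (1)·row1  ⇒  L[2][1]=1, U row2=(0, 0, 2, 0)
  row3 ← row3 − (4)·row1  ⇒  L[3][1]=4, U row3=(0, 0, 2, 2)
Step 3: pivot at (2,2) is 2.
  row3 ← row3 − (1)·row2  ⇒  L[3][2]=1, U row3=(0, 0, 0, 2)

U[1][2] = 4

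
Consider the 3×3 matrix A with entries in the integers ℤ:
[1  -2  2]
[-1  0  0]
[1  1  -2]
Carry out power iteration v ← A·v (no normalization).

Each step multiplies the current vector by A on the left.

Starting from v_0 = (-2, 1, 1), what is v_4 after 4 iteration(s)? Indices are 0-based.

v_4 = (-72, 4, 52)

v_0 = (-2, 1, 1).
v_1 = A·v_0 = (-2, 2, -3).
v_2 = A·v_1 = (-12, 2, 6).
v_3 = A·v_2 = (-4, 12, -22).
v_4 = A·v_3 = (-72, 4, 52).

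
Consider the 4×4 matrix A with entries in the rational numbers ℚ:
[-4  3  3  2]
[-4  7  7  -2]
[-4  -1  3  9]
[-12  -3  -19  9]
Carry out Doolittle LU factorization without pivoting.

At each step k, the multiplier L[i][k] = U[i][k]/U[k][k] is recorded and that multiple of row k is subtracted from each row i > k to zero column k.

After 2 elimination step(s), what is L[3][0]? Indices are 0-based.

k=0: U[0][0]=-4
  eliminate (1,0): mult=1, new row 1: (0, 4, 4, -4); set L[1][0]=1
  eliminate (2,0): mult=1, new row 2: (0, -4, 0, 7); set L[2][0]=1
  eliminate (3,0): mult=3, new row 3: (0, -12, -28, 3); set L[3][0]=3
k=1: U[1][1]=4
  eliminate (2,1): mult=-1, new row 2: (0, 0, 4, 3); set L[2][1]=-1
  eliminate (3,1): mult=-3, new row 3: (0, 0, -16, -9); set L[3][1]=-3

L[3][0] = 3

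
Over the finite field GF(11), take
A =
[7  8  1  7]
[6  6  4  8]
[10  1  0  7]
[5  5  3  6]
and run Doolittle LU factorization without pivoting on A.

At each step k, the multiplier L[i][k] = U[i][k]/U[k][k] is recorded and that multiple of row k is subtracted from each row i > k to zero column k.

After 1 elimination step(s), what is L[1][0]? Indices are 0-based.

L[1][0] = 4

Step 1: pivot at (0,0) is 7.
  row1 ← row1 − (4)·row0  ⇒  L[1][0]=4, U row1=(0, 7, 0, 2)
  row2 ← row2 − (3)·row0  ⇒  L[2][0]=3, U row2=(0, 10, 8, 8)
  row3 ← row3 − (7)·row0  ⇒  L[3][0]=7, U row3=(0, 4, 7, 1)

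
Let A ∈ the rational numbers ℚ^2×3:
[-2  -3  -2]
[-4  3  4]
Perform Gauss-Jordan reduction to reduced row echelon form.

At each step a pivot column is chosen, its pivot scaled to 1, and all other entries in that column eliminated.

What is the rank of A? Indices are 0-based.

rank = 2

step 1: normalize row 0 (÷-2) = (1, 3/2, 1)
  row 1: subtract -4×row0 = (0, 9, 8)
step 2: normalize row 1 (÷9) = (0, 1, 8/9)
  row 0: subtract 3/2×row1 = (1, 0, -1/3)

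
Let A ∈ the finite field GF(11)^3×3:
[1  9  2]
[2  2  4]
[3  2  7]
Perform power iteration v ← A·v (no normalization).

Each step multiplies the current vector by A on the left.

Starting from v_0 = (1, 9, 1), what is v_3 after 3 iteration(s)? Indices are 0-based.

v_0 = (1, 9, 1).
v_1 = A·v_0 = (7, 2, 6).
v_2 = A·v_1 = (4, 9, 1).
v_3 = A·v_2 = (10, 8, 4).

v_3 = (10, 8, 4)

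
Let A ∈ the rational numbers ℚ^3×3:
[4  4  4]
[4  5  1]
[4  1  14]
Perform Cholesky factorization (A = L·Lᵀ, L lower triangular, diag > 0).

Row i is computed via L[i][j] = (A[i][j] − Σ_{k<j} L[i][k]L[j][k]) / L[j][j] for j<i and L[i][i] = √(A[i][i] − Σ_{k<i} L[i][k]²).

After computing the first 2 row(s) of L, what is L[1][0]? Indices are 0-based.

Step 1: L[0][0] = √(4) = 2.
  L[1][0] = (4) / L[0][0] = 2.
Step 2: L[1][1] = √(1) = 1.

L[1][0] = 2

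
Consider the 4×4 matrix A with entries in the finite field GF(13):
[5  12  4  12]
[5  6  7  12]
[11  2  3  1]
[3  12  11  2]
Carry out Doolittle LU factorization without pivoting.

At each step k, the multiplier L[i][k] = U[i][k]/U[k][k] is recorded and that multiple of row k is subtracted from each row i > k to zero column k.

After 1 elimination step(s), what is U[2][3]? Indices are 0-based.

k=0: U[0][0]=5
  eliminate (1,0): mult=1, new row 1: (0, 7, 3, 0); set L[1][0]=1
  eliminate (2,0): mult=10, new row 2: (0, 12, 2, 11); set L[2][0]=10
  eliminate (3,0): mult=11, new row 3: (0, 10, 6, 0); set L[3][0]=11

U[2][3] = 11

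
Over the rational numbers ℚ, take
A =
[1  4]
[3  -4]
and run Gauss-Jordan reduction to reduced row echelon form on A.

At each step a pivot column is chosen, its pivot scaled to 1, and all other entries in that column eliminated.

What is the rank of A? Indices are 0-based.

pivot(0,0)=1: scale R0 → (1, 4)
  clear (1,0): R1 −= (3)R0 → (0, -16)
pivot(1,1)=-16: scale R1 → (0, 1)
  clear (0,1): R0 −= (4)R1 → (1, 0)

rank = 2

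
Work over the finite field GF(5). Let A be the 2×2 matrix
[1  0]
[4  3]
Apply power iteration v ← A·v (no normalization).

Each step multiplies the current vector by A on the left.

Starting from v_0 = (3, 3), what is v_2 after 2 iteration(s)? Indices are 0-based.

v_2 = (3, 0)

v_0 = (3, 3).
v_1 = A·v_0 = (3, 1).
v_2 = A·v_1 = (3, 0).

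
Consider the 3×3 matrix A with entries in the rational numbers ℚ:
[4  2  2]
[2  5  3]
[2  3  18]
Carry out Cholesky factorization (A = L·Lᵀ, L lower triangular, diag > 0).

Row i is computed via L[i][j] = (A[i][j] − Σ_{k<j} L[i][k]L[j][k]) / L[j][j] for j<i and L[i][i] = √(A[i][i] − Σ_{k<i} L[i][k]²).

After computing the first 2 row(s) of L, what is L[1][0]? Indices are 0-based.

Step 1: L[0][0] = √(4) = 2.
  L[1][0] = (2) / L[0][0] = 1.
Step 2: L[1][1] = √(4) = 2.

L[1][0] = 1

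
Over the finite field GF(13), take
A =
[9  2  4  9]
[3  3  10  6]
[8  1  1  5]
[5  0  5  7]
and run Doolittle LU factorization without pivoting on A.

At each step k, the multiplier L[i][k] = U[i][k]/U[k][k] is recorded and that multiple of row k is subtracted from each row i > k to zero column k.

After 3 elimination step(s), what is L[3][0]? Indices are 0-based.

k=0: U[0][0]=9
  eliminate (1,0): mult=9, new row 1: (0, 11, 0, 3); set L[1][0]=9
  eliminate (2,0): mult=11, new row 2: (0, 5, 9, 10); set L[2][0]=11
  eliminate (3,0): mult=2, new row 3: (0, 9, 10, 2); set L[3][0]=2
k=1: U[1][1]=11
  eliminate (2,1): mult=4, new row 2: (0, 0, 9, 11); set L[2][1]=4
  eliminate (3,1): mult=2, new row 3: (0, 0, 10, 9); set L[3][1]=2
k=2: U[2][2]=9
  eliminate (3,2): mult=4, new row 3: (0, 0, 0, 4); set L[3][2]=4

L[3][0] = 2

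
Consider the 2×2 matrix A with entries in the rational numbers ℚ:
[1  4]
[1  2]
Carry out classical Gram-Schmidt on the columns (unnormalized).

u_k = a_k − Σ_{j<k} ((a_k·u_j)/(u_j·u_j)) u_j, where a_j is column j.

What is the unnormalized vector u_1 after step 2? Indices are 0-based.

u_1 = (1, -1)

Step 1: u_0 = a_0 = (1, 1).
Step 2: u_1 = a_1 − (3)·u_0 = (1, -1).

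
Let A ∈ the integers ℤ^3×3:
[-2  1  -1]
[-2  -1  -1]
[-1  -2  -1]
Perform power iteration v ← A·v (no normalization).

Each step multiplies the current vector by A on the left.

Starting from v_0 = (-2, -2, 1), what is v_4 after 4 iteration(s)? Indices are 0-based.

v_0 = (-2, -2, 1).
v_1 = A·v_0 = (1, 5, 5).
v_2 = A·v_1 = (-2, -12, -16).
v_3 = A·v_2 = (8, 32, 42).
v_4 = A·v_3 = (-26, -90, -114).

v_4 = (-26, -90, -114)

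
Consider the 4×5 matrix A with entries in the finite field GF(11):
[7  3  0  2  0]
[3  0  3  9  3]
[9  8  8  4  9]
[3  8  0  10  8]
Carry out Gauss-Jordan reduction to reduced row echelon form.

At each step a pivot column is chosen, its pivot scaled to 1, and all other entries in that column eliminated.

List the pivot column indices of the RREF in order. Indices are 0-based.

[1] R0 /= 7  ⇒  (1, 2, 0, 5, 0)
     R1 -= 3·R0  ⇒  (0, 5, 3, 5, 3)
     R2 -= 9·R0  ⇒  (0, 1, 8, 3, 9)
     R3 -= 3·R0  ⇒  (0, 2, 0, 6, 8)
[2] R1 /= 5  ⇒  (0, 1, 5, 1, 5)
     R0 -= 2·R1  ⇒  (1, 0, 1, 3, 1)
     R2 -= 1·R1  ⇒  (0, 0, 3, 2, 4)
     R3 -= 2·R1  ⇒  (0, 0, 1, 4, 9)
[3] R2 /= 3  ⇒  (0, 0, 1, 8, 5)
     R0 -= 1·R2  ⇒  (1, 0, 0, 6, 7)
     R1 -= 5·R2  ⇒  (0, 1, 0, 5, 2)
     R3 -= 1·R2  ⇒  (0, 0, 0, 7, 4)
[4] R3 /= 7  ⇒  (0, 0, 0, 1, 10)
     R0 -= 6·R3  ⇒  (1, 0, 0, 0, 2)
     R1 -= 5·R3  ⇒  (0, 1, 0, 0, 7)
     R2 -= 8·R3  ⇒  (0, 0, 1, 0, 2)

pivot columns: 0, 1, 2, 3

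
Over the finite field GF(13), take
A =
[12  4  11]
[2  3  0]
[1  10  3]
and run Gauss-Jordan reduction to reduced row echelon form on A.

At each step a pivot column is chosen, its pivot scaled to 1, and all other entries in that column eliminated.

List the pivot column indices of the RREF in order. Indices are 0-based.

pivot columns: 0, 1, 2

[1] R0 /= 12  ⇒  (1, 9, 2)
     R1 -= 2·R0  ⇒  (0, 11, 9)
     R2 -= 1·R0  ⇒  (0, 1, 1)
[2] R1 /= 11  ⇒  (0, 1, 2)
     R0 -= 9·R1  ⇒  (1, 0, 10)
     R2 -= 1·R1  ⇒  (0, 0, 12)
[3] R2 /= 12  ⇒  (0, 0, 1)
     R0 -= 10·R2  ⇒  (1, 0, 0)
     R1 -= 2·R2  ⇒  (0, 1, 0)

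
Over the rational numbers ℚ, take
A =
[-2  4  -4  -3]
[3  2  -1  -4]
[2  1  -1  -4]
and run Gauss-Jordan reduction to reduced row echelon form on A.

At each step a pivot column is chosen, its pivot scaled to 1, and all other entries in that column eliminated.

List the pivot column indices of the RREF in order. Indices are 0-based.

[1] R0 /= -2  ⇒  (1, -2, 2, 3/2)
     R1 -= 3·R0  ⇒  (0, 8, -7, -17/2)
     R2 -= 2·R0  ⇒  (0, 5, -5, -7)
[2] R1 /= 8  ⇒  (0, 1, -7/8, -17/16)
     R0 -= -2·R1  ⇒  (1, 0, 1/4, -5/8)
     R2 -= 5·R1  ⇒  (0, 0, -5/8, -27/16)
[3] R2 /= -5/8  ⇒  (0, 0, 1, 27/10)
     R0 -= 1/4·R2  ⇒  (1, 0, 0, -13/10)
     R1 -= -7/8·R2  ⇒  (0, 1, 0, 13/10)

pivot columns: 0, 1, 2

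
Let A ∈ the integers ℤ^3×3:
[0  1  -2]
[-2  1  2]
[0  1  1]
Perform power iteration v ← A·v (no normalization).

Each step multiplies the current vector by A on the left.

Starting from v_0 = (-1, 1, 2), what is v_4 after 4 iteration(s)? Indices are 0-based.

v_0 = (-1, 1, 2).
v_1 = A·v_0 = (-3, 7, 3).
v_2 = A·v_1 = (1, 19, 10).
v_3 = A·v_2 = (-1, 37, 29).
v_4 = A·v_3 = (-21, 97, 66).

v_4 = (-21, 97, 66)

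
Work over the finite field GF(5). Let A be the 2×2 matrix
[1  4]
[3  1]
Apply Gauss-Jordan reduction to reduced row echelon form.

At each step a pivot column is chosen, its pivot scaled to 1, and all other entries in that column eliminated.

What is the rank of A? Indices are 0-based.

[1] R0 /= 1  ⇒  (1, 4)
     R1 -= 3·R0  ⇒  (0, 4)
[2] R1 /= 4  ⇒  (0, 1)
     R0 -= 4·R1  ⇒  (1, 0)

rank = 2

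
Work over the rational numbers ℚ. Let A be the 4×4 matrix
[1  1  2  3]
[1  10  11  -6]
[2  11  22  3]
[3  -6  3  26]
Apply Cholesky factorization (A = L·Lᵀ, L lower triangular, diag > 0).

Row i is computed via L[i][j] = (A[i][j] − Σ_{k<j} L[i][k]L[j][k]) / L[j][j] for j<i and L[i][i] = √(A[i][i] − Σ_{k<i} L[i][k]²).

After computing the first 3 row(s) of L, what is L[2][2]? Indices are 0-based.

Step 1: L[0][0] = √(1) = 1.
  L[1][0] = (1) / L[0][0] = 1.
Step 2: L[1][1] = √(9) = 3.
  L[2][0] = (2) / L[0][0] = 2.
  L[2][1] = (9) / L[1][1] = 3.
Step 3: L[2][2] = √(9) = 3.

L[2][2] = 3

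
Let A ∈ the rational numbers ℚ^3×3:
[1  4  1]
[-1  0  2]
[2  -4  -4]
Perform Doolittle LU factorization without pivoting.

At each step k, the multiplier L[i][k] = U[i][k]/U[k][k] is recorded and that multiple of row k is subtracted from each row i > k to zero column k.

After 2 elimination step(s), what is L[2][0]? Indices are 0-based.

L[2][0] = 2

Step 1: pivot at (0,0) is 1.
  row1 ← row1 − (-1)·row0  ⇒  L[1][0]=-1, U row1=(0, 4, 3)
  row2 ← row2 − (2)·row0  ⇒  L[2][0]=2, U row2=(0, -12, -6)
Step 2: pivot at (1,1) is 4.
  row2 ← row2 − (-3)·row1  ⇒  L[2][1]=-3, U row2=(0, 0, 3)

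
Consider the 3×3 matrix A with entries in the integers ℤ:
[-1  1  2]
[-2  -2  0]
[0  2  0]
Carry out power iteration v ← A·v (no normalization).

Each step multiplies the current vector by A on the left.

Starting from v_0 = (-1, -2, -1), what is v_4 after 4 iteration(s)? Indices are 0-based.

v_4 = (-31, -54, 20)

v_0 = (-1, -2, -1).
v_1 = A·v_0 = (-3, 6, -4).
v_2 = A·v_1 = (1, -6, 12).
v_3 = A·v_2 = (17, 10, -12).
v_4 = A·v_3 = (-31, -54, 20).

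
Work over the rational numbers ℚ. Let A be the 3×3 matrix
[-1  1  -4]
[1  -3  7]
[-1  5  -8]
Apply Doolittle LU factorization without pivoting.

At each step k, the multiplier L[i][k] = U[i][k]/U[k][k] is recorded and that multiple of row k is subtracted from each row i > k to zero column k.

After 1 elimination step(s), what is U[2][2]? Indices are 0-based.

U[2][2] = -4

k=0: U[0][0]=-1
  eliminate (1,0): mult=-1, new row 1: (0, -2, 3); set L[1][0]=-1
  eliminate (2,0): mult=1, new row 2: (0, 4, -4); set L[2][0]=1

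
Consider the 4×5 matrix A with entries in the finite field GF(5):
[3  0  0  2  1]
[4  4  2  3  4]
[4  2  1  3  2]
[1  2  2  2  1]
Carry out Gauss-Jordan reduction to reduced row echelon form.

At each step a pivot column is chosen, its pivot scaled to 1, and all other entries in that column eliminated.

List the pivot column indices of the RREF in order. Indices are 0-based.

step 1: normalize row 0 (÷3) = (1, 0, 0, 4, 2)
  row 1: subtract 4×row0 = (0, 4, 2, 2, 1)
  row 2: subtract 4×row0 = (0, 2, 1, 2, 4)
  row 3: subtract 1×row0 = (0, 2, 2, 3, 4)
step 2: normalize row 1 (÷4) = (0, 1, 3, 3, 4)
  row 2: subtract 2×row1 = (0, 0, 0, 1, 1)
  row 3: subtract 2×row1 = (0, 0, 1, 2, 1)
step 3: exchange rows 2,3
step 3: normalize row 2 (÷1) = (0, 0, 1, 2, 1)
  row 1: subtract 3×row2 = (0, 1, 0, 2, 1)
step 4: normalize row 3 (÷1) = (0, 0, 0, 1, 1)
  row 0: subtract 4×row3 = (1, 0, 0, 0, 3)
  row 1: subtract 2×row3 = (0, 1, 0, 0, 4)
  row 2: subtract 2×row3 = (0, 0, 1, 0, 4)

pivot columns: 0, 1, 2, 3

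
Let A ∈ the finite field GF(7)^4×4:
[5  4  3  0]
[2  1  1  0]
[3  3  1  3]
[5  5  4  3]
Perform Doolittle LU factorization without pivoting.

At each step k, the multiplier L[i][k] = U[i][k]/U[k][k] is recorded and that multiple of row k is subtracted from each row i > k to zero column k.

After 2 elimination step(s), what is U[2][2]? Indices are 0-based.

Step 1: pivot at (0,0) is 5.
  row1 ← row1 − (6)·row0  ⇒  L[1][0]=6, U row1=(0, 5, 4, 0)
  row2 ← row2 − (2)·row0  ⇒  L[2][0]=2, U row2=(0, 2, 2, 3)
  row3 ← row3 − (1)·row0  ⇒  L[3][0]=1, U row3=(0, 1, 1, 3)
Step 2: pivot at (1,1) is 5.
  row2 ← row2 − (6)·row1  ⇒  L[2][1]=6, U row2=(0, 0, 6, 3)
  row3 ← row3 − (3)·row1  ⇒  L[3][1]=3, U row3=(0, 0, 3, 3)

U[2][2] = 6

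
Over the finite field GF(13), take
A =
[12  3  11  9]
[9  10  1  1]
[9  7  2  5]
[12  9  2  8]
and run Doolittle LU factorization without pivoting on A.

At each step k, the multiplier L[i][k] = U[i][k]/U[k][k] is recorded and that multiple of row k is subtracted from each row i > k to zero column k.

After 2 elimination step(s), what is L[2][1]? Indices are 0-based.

L[2][1] = 9

[col 0] pivot 12
  R1 -= 4*R0 → (0, 11, 9, 4)  (L[1][0] := 4)
  R2 -= 4*R0 → (0, 8, 10, 8)  (L[2][0] := 4)
  R3 -= 1*R0 → (0, 6, 4, 12)  (L[3][0] := 1)
[col 1] pivot 11
  R2 -= 9*R1 → (0, 0, 7, 11)  (L[2][1] := 9)
  R3 -= 10*R1 → (0, 0, 5, 11)  (L[3][1] := 10)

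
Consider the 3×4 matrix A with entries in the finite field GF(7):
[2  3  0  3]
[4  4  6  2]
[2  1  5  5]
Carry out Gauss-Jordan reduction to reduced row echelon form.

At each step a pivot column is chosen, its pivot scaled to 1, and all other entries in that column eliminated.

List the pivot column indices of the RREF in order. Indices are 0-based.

pivot columns: 0, 1, 2

[1] R0 /= 2  ⇒  (1, 5, 0, 5)
     R1 -= 4·R0  ⇒  (0, 5, 6, 3)
     R2 -= 2·R0  ⇒  (0, 5, 5, 2)
[2] R1 /= 5  ⇒  (0, 1, 4, 2)
     R0 -= 5·R1  ⇒  (1, 0, 1, 2)
     R2 -= 5·R1  ⇒  (0, 0, 6, 6)
[3] R2 /= 6  ⇒  (0, 0, 1, 1)
     R0 -= 1·R2  ⇒  (1, 0, 0, 1)
     R1 -= 4·R2  ⇒  (0, 1, 0, 5)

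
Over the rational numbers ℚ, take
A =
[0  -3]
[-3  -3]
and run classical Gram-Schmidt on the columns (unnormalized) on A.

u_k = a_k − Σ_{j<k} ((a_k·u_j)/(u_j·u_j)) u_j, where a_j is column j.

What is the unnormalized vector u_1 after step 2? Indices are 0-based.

u_1 = (-3, 0)

Step 1: u_0 = a_0 = (0, -3).
Step 2: u_1 = a_1 − (1)·u_0 = (-3, 0).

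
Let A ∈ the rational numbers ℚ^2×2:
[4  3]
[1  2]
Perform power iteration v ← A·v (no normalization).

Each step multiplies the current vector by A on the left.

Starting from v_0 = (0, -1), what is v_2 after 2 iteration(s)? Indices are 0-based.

v_2 = (-18, -7)

v_0 = (0, -1).
v_1 = A·v_0 = (-3, -2).
v_2 = A·v_1 = (-18, -7).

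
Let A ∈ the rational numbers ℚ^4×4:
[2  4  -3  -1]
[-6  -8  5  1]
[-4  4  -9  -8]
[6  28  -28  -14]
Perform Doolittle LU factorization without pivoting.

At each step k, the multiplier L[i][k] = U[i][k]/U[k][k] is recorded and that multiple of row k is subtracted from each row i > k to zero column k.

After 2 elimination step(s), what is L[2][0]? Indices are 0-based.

Step 1: pivot at (0,0) is 2.
  row1 ← row1 − (-3)·row0  ⇒  L[1][0]=-3, U row1=(0, 4, -4, -2)
  row2 ← row2 − (-2)·row0  ⇒  L[2][0]=-2, U row2=(0, 12, -15, -10)
  row3 ← row3 − (3)·row0  ⇒  L[3][0]=3, U row3=(0, 16, -19, -11)
Step 2: pivot at (1,1) is 4.
  row2 ← row2 − (3)·row1  ⇒  L[2][1]=3, U row2=(0, 0, -3, -4)
  row3 ← row3 − (4)·row1  ⇒  L[3][1]=4, U row3=(0, 0, -3, -3)

L[2][0] = -2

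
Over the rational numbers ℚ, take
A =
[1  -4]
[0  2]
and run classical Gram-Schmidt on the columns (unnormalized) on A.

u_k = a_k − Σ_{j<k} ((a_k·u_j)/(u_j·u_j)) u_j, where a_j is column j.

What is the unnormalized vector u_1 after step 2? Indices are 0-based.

Step 1: u_0 = a_0 = (1, 0).
Step 2: u_1 = a_1 − (-4)·u_0 = (0, 2).

u_1 = (0, 2)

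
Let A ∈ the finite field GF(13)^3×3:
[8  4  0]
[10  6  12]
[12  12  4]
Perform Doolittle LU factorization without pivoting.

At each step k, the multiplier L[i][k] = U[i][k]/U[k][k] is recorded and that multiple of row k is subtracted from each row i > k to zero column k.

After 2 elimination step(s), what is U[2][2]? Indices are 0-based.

[col 0] pivot 8
  R1 -= 11*R0 → (0, 1, 12)  (L[1][0] := 11)
  R2 -= 8*R0 → (0, 6, 4)  (L[2][0] := 8)
[col 1] pivot 1
  R2 -= 6*R1 → (0, 0, 10)  (L[2][1] := 6)

U[2][2] = 10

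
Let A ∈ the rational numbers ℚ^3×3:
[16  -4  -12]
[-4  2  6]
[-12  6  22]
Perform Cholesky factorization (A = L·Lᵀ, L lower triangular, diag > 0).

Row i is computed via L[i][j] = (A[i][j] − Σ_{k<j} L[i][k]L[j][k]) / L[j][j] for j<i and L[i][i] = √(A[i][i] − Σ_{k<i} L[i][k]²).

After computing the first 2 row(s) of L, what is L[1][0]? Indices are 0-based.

Step 1: L[0][0] = √(16) = 4.
  L[1][0] = (-4) / L[0][0] = -1.
Step 2: L[1][1] = √(1) = 1.

L[1][0] = -1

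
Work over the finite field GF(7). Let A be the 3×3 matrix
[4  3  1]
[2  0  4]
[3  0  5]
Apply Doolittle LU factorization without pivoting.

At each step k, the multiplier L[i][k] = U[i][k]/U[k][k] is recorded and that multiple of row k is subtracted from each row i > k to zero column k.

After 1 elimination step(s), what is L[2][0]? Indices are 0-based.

L[2][0] = 6

[col 0] pivot 4
  R1 -= 4*R0 → (0, 2, 0)  (L[1][0] := 4)
  R2 -= 6*R0 → (0, 3, 6)  (L[2][0] := 6)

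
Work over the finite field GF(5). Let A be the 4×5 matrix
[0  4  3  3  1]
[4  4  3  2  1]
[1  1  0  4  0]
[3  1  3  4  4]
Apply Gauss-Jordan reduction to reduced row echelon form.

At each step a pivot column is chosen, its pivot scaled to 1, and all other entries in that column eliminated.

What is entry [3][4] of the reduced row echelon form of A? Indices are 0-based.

[1] R0 <-> R1
[1] R0 /= 4  ⇒  (1, 1, 2, 3, 4)
     R2 -= 1·R0  ⇒  (0, 0, 3, 1, 1)
     R3 -= 3·R0  ⇒  (0, 3, 2, 0, 2)
[2] R1 /= 4  ⇒  (0, 1, 2, 2, 4)
     R0 -= 1·R1  ⇒  (1, 0, 0, 1, 0)
     R3 -= 3·R1  ⇒  (0, 0, 1, 4, 0)
[3] R2 /= 3  ⇒  (0, 0, 1, 2, 2)
     R1 -= 2·R2  ⇒  (0, 1, 0, 3, 0)
     R3 -= 1·R2  ⇒  (0, 0, 0, 2, 3)
[4] R3 /= 2  ⇒  (0, 0, 0, 1, 4)
     R0 -= 1·R3  ⇒  (1, 0, 0, 0, 1)
     R1 -= 3·R3  ⇒  (0, 1, 0, 0, 3)
     R2 -= 2·R3  ⇒  (0, 0, 1, 0, 4)

M[3][4] = 4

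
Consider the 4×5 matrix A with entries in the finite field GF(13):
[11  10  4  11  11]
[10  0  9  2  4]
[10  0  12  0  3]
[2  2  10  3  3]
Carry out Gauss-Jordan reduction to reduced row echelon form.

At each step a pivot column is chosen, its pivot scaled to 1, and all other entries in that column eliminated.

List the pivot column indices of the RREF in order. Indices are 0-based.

pivot columns: 0, 1, 2, 3

pivot(0,0)=11: scale R0 → (1, 8, 11, 1, 1)
  clear (1,0): R1 −= (10)R0 → (0, 11, 3, 5, 7)
  clear (2,0): R2 −= (10)R0 → (0, 11, 6, 3, 6)
  clear (3,0): R3 −= (2)R0 → (0, 12, 1, 1, 1)
pivot(1,1)=11: scale R1 → (0, 1, 5, 4, 3)
  clear (0,1): R0 −= (8)R1 → (1, 0, 10, 8, 3)
  clear (2,1): R2 −= (11)R1 → (0, 0, 3, 11, 12)
  clear (3,1): R3 −= (12)R1 → (0, 0, 6, 5, 4)
pivot(2,2)=3: scale R2 → (0, 0, 1, 8, 4)
  clear (0,2): R0 −= (10)R2 → (1, 0, 0, 6, 2)
  clear (1,2): R1 −= (5)R2 → (0, 1, 0, 3, 9)
  clear (3,2): R3 −= (6)R2 → (0, 0, 0, 9, 6)
pivot(3,3)=9: scale R3 → (0, 0, 0, 1, 5)
  clear (0,3): R0 −= (6)R3 → (1, 0, 0, 0, 11)
  clear (1,3): R1 −= (3)R3 → (0, 1, 0, 0, 7)
  clear (2,3): R2 −= (8)R3 → (0, 0, 1, 0, 3)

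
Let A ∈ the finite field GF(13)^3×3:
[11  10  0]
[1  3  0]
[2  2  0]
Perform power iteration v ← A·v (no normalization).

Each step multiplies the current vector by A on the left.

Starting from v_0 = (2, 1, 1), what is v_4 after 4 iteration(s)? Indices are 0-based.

v_0 = (2, 1, 1).
v_1 = A·v_0 = (6, 5, 6).
v_2 = A·v_1 = (12, 8, 9).
v_3 = A·v_2 = (4, 10, 1).
v_4 = A·v_3 = (1, 8, 2).

v_4 = (1, 8, 2)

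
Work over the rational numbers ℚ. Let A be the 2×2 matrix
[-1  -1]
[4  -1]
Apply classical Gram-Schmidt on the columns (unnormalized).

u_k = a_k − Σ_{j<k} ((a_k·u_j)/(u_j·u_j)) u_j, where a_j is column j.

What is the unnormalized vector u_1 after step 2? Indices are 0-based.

Step 1: u_0 = a_0 = (-1, 4).
Step 2: u_1 = a_1 − (-3/17)·u_0 = (-20/17, -5/17).

u_1 = (-20/17, -5/17)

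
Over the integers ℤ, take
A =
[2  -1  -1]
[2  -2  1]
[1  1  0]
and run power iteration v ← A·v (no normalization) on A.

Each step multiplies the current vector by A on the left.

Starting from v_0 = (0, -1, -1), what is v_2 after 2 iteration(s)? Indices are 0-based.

v_2 = (4, 1, 3)

v_0 = (0, -1, -1).
v_1 = A·v_0 = (2, 1, -1).
v_2 = A·v_1 = (4, 1, 3).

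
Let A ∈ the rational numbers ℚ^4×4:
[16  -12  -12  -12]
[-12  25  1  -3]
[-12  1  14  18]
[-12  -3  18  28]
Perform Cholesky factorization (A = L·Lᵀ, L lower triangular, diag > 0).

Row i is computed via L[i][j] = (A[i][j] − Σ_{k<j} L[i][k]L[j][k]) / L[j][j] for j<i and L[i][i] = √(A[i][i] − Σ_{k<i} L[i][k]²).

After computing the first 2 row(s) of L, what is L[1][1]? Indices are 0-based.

L[1][1] = 4

Step 1: L[0][0] = √(16) = 4.
  L[1][0] = (-12) / L[0][0] = -3.
Step 2: L[1][1] = √(16) = 4.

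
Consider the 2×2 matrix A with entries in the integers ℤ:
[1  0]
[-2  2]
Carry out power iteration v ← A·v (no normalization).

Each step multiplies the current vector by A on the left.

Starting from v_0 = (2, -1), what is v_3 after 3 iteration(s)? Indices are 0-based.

v_0 = (2, -1).
v_1 = A·v_0 = (2, -6).
v_2 = A·v_1 = (2, -16).
v_3 = A·v_2 = (2, -36).

v_3 = (2, -36)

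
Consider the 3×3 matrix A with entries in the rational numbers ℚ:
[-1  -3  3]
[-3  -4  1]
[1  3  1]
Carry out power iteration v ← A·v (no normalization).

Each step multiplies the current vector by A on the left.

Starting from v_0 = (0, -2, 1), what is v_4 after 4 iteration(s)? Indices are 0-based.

v_0 = (0, -2, 1).
v_1 = A·v_0 = (9, 9, -5).
v_2 = A·v_1 = (-51, -68, 31).
v_3 = A·v_2 = (348, 456, -224).
v_4 = A·v_3 = (-2388, -3092, 1492).

v_4 = (-2388, -3092, 1492)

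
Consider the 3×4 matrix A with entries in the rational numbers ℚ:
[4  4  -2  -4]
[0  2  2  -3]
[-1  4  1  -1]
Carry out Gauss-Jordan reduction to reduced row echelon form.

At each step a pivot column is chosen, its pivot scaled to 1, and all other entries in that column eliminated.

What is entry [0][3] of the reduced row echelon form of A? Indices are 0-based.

[1] R0 /= 4  ⇒  (1, 1, -1/2, -1)
     R2 -= -1·R0  ⇒  (0, 5, 1/2, -2)
[2] R1 /= 2  ⇒  (0, 1, 1, -3/2)
     R0 -= 1·R1  ⇒  (1, 0, -3/2, 1/2)
     R2 -= 5·R1  ⇒  (0, 0, -9/2, 11/2)
[3] R2 /= -9/2  ⇒  (0, 0, 1, -11/9)
     R0 -= -3/2·R2  ⇒  (1, 0, 0, -4/3)
     R1 -= 1·R2  ⇒  (0, 1, 0, -5/18)

M[0][3] = -4/3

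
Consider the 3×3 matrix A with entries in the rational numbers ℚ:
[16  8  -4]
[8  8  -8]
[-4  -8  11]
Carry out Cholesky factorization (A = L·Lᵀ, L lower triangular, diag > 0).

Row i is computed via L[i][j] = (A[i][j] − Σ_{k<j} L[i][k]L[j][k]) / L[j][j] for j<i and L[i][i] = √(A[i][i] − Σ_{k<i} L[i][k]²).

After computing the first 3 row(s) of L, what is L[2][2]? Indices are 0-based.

L[2][2] = 1

Step 1: L[0][0] = √(16) = 4.
  L[1][0] = (8) / L[0][0] = 2.
Step 2: L[1][1] = √(4) = 2.
  L[2][0] = (-4) / L[0][0] = -1.
  L[2][1] = (-6) / L[1][1] = -3.
Step 3: L[2][2] = √(1) = 1.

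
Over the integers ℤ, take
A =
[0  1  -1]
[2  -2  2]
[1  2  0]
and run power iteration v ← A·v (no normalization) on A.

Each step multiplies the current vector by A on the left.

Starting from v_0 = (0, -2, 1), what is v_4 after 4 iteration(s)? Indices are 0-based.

v_4 = (132, -334, 145)

v_0 = (0, -2, 1).
v_1 = A·v_0 = (-3, 6, -4).
v_2 = A·v_1 = (10, -26, 9).
v_3 = A·v_2 = (-35, 90, -42).
v_4 = A·v_3 = (132, -334, 145).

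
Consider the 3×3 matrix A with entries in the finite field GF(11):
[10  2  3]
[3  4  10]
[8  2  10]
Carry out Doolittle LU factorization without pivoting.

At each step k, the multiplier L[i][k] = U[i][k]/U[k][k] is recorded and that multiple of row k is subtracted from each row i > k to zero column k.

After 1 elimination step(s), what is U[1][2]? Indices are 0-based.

U[1][2] = 8

Step 1: pivot at (0,0) is 10.
  row1 ← row1 − (8)·row0  ⇒  L[1][0]=8, U row1=(0, 10, 8)
  row2 ← row2 − (3)·row0  ⇒  L[2][0]=3, U row2=(0, 7, 1)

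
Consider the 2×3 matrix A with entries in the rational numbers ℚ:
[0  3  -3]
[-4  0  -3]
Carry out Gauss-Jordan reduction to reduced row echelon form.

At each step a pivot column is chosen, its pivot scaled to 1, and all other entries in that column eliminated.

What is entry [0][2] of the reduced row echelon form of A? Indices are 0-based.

pivot(0,0): swap R0↔R1
pivot(0,0)=-4: scale R0 → (1, 0, 3/4)
pivot(1,1)=3: scale R1 → (0, 1, -1)

M[0][2] = 3/4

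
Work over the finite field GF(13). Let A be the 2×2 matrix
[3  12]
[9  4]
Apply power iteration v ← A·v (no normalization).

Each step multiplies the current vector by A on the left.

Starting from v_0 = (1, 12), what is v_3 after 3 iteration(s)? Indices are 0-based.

v_3 = (4, 1)

v_0 = (1, 12).
v_1 = A·v_0 = (4, 5).
v_2 = A·v_1 = (7, 4).
v_3 = A·v_2 = (4, 1).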